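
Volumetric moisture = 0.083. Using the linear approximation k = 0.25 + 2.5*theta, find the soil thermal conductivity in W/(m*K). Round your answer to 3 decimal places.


Step 1: k = 0.25 + 2.5 * theta
Step 2: k = 0.25 + 2.5 * 0.083
Step 3: k = 0.25 + 0.208
Step 4: k = 0.458 W/(m*K)

0.458


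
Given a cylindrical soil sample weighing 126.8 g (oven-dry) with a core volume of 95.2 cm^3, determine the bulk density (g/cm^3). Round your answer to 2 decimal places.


Step 1: Identify the formula: BD = dry mass / volume
Step 2: Substitute values: BD = 126.8 / 95.2
Step 3: BD = 1.33 g/cm^3

1.33


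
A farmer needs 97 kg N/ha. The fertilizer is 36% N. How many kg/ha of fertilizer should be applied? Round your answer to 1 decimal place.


Step 1: Fertilizer rate = target N / (N content / 100)
Step 2: Rate = 97 / (36 / 100)
Step 3: Rate = 97 / 0.36
Step 4: Rate = 269.4 kg/ha

269.4


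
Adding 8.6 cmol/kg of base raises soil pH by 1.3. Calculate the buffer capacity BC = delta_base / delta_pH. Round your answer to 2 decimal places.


Step 1: BC = change in base / change in pH
Step 2: BC = 8.6 / 1.3
Step 3: BC = 6.62 cmol/(kg*pH unit)

6.62


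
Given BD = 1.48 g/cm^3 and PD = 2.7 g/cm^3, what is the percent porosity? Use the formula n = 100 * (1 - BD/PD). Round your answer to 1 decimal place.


Step 1: Formula: n = 100 * (1 - BD / PD)
Step 2: n = 100 * (1 - 1.48 / 2.7)
Step 3: n = 100 * (1 - 0.54815)
Step 4: n = 45.2%

45.2


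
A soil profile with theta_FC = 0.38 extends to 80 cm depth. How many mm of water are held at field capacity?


Step 1: Water (mm) = theta_FC * depth (cm) * 10
Step 2: Water = 0.38 * 80 * 10
Step 3: Water = 304.0 mm

304.0


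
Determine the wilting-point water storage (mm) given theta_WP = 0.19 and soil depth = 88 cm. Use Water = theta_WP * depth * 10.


Step 1: Water (mm) = theta_WP * depth * 10
Step 2: Water = 0.19 * 88 * 10
Step 3: Water = 167.2 mm

167.2


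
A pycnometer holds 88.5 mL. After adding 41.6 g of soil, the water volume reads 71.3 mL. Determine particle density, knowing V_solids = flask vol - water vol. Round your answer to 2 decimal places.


Step 1: Volume of solids = flask volume - water volume with soil
Step 2: V_solids = 88.5 - 71.3 = 17.2 mL
Step 3: Particle density = mass / V_solids = 41.6 / 17.2 = 2.42 g/cm^3

2.42


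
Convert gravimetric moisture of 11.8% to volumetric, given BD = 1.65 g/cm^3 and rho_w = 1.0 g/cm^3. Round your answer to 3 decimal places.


Step 1: theta = (w / 100) * BD / rho_w
Step 2: theta = (11.8 / 100) * 1.65 / 1.0
Step 3: theta = 0.118 * 1.65
Step 4: theta = 0.195

0.195


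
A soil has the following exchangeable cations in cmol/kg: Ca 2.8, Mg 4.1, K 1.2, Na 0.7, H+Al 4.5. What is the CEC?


Step 1: CEC = Ca + Mg + K + Na + (H+Al)
Step 2: CEC = 2.8 + 4.1 + 1.2 + 0.7 + 4.5
Step 3: CEC = 13.3 cmol/kg

13.3


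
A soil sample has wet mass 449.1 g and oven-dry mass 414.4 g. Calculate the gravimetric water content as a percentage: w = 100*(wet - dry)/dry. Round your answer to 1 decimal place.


Step 1: Water mass = wet - dry = 449.1 - 414.4 = 34.7 g
Step 2: w = 100 * water mass / dry mass
Step 3: w = 100 * 34.7 / 414.4 = 8.4%

8.4


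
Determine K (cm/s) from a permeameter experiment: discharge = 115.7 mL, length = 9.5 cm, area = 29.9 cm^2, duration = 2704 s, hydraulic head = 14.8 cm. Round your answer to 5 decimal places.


Step 1: K = Q * L / (A * t * h)
Step 2: Numerator = 115.7 * 9.5 = 1099.15
Step 3: Denominator = 29.9 * 2704 * 14.8 = 1196574.08
Step 4: K = 1099.15 / 1196574.08 = 0.00092 cm/s

0.00092


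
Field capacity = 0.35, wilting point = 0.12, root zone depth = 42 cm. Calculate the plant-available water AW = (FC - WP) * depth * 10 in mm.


Step 1: Available water = (FC - WP) * depth * 10
Step 2: AW = (0.35 - 0.12) * 42 * 10
Step 3: AW = 0.23 * 42 * 10
Step 4: AW = 96.6 mm

96.6


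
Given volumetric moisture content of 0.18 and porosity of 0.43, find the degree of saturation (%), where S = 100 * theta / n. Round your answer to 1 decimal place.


Step 1: S = 100 * theta_v / n
Step 2: S = 100 * 0.18 / 0.43
Step 3: S = 41.9%

41.9


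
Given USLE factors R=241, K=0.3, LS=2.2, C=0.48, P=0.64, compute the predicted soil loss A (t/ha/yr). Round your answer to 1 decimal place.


Step 1: A = R * K * LS * C * P
Step 2: R * K = 241 * 0.3 = 72.3
Step 3: (R*K) * LS = 72.3 * 2.2 = 159.06
Step 4: * C * P = 159.06 * 0.48 * 0.64 = 48.9
Step 5: A = 48.9 t/(ha*yr)

48.9


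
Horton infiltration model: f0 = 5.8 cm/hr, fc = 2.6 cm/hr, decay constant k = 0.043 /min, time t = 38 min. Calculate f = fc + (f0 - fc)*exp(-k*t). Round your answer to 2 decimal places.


Step 1: f = fc + (f0 - fc) * exp(-k * t)
Step 2: exp(-0.043 * 38) = 0.195147
Step 3: f = 2.6 + (5.8 - 2.6) * 0.195147
Step 4: f = 2.6 + 3.2 * 0.195147
Step 5: f = 3.22 cm/hr

3.22


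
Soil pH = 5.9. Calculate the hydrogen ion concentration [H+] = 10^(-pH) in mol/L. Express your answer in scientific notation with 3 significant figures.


Step 1: [H+] = 10^(-pH)
Step 2: [H+] = 10^(-5.9)
Step 3: [H+] = 1.26e-06 mol/L

1.26e-06


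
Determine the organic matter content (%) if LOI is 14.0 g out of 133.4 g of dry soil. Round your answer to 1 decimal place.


Step 1: OM% = 100 * LOI / sample mass
Step 2: OM = 100 * 14.0 / 133.4
Step 3: OM = 10.5%

10.5


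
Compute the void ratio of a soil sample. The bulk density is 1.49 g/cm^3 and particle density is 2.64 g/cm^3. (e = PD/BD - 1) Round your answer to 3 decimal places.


Step 1: e = PD / BD - 1
Step 2: e = 2.64 / 1.49 - 1
Step 3: e = 1.77181 - 1
Step 4: e = 0.772

0.772


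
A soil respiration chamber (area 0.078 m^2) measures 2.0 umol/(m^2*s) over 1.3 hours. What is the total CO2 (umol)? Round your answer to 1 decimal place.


Step 1: Convert time to seconds: 1.3 hr * 3600 = 4680.0 s
Step 2: Total = flux * area * time_s
Step 3: Total = 2.0 * 0.078 * 4680.0
Step 4: Total = 730.1 umol

730.1


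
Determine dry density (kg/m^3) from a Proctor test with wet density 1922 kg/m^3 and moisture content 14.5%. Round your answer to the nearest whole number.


Step 1: Dry density = wet density / (1 + w/100)
Step 2: Dry density = 1922 / (1 + 14.5/100)
Step 3: Dry density = 1922 / 1.145
Step 4: Dry density = 1679 kg/m^3

1679


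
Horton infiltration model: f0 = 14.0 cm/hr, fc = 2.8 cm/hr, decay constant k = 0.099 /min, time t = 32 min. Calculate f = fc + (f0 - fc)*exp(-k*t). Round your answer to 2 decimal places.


Step 1: f = fc + (f0 - fc) * exp(-k * t)
Step 2: exp(-0.099 * 32) = 0.042088
Step 3: f = 2.8 + (14.0 - 2.8) * 0.042088
Step 4: f = 2.8 + 11.2 * 0.042088
Step 5: f = 3.27 cm/hr

3.27


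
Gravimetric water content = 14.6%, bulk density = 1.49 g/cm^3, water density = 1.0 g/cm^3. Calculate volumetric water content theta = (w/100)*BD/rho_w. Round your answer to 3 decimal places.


Step 1: theta = (w / 100) * BD / rho_w
Step 2: theta = (14.6 / 100) * 1.49 / 1.0
Step 3: theta = 0.146 * 1.49
Step 4: theta = 0.218

0.218


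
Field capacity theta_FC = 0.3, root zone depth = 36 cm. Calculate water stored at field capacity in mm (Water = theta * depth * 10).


Step 1: Water (mm) = theta_FC * depth (cm) * 10
Step 2: Water = 0.3 * 36 * 10
Step 3: Water = 108.0 mm

108.0


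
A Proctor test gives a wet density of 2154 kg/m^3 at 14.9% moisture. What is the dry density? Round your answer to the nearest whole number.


Step 1: Dry density = wet density / (1 + w/100)
Step 2: Dry density = 2154 / (1 + 14.9/100)
Step 3: Dry density = 2154 / 1.149
Step 4: Dry density = 1875 kg/m^3

1875


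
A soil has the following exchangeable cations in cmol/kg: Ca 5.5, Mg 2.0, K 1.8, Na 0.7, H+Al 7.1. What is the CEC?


Step 1: CEC = Ca + Mg + K + Na + (H+Al)
Step 2: CEC = 5.5 + 2.0 + 1.8 + 0.7 + 7.1
Step 3: CEC = 17.1 cmol/kg

17.1


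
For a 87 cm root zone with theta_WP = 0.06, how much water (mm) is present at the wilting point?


Step 1: Water (mm) = theta_WP * depth * 10
Step 2: Water = 0.06 * 87 * 10
Step 3: Water = 52.2 mm

52.2


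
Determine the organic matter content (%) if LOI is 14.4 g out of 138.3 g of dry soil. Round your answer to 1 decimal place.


Step 1: OM% = 100 * LOI / sample mass
Step 2: OM = 100 * 14.4 / 138.3
Step 3: OM = 10.4%

10.4


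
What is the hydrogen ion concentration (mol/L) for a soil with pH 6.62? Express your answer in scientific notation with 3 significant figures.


Step 1: [H+] = 10^(-pH)
Step 2: [H+] = 10^(-6.62)
Step 3: [H+] = 2.40e-07 mol/L

2.40e-07


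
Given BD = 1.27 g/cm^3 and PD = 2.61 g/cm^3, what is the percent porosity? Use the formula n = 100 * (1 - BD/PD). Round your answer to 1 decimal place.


Step 1: Formula: n = 100 * (1 - BD / PD)
Step 2: n = 100 * (1 - 1.27 / 2.61)
Step 3: n = 100 * (1 - 0.48659)
Step 4: n = 51.3%

51.3


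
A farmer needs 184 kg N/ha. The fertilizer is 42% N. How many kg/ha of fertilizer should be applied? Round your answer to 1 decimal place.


Step 1: Fertilizer rate = target N / (N content / 100)
Step 2: Rate = 184 / (42 / 100)
Step 3: Rate = 184 / 0.42
Step 4: Rate = 438.1 kg/ha

438.1


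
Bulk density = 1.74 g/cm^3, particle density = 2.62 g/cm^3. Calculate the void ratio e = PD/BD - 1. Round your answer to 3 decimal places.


Step 1: e = PD / BD - 1
Step 2: e = 2.62 / 1.74 - 1
Step 3: e = 1.50575 - 1
Step 4: e = 0.506

0.506


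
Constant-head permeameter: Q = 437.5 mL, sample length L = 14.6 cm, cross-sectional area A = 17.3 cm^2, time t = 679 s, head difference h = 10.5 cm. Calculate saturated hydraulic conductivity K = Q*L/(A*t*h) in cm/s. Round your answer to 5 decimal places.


Step 1: K = Q * L / (A * t * h)
Step 2: Numerator = 437.5 * 14.6 = 6387.5
Step 3: Denominator = 17.3 * 679 * 10.5 = 123340.35
Step 4: K = 6387.5 / 123340.35 = 0.05179 cm/s

0.05179


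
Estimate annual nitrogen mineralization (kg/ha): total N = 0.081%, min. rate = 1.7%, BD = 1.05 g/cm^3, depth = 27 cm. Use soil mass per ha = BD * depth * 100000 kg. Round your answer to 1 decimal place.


Step 1: Soil mass per ha = BD * depth * 100000 = 1.05 * 27 * 100000 = 2835000 kg
Step 2: Total N pool = soil mass * N%/100 = 2835000 * 0.081/100 = 2296.35 kg/ha
Step 3: N mineralized = N pool * rate%/100 = 2296.35 * 1.7/100 = 39.0 kg/ha/yr

39.0


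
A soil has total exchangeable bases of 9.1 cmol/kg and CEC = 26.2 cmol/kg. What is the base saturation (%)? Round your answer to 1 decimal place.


Step 1: BS = 100 * (sum of bases) / CEC
Step 2: BS = 100 * 9.1 / 26.2
Step 3: BS = 34.7%

34.7


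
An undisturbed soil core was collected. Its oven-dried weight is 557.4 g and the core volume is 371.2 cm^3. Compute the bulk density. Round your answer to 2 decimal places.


Step 1: Identify the formula: BD = dry mass / volume
Step 2: Substitute values: BD = 557.4 / 371.2
Step 3: BD = 1.5 g/cm^3

1.5


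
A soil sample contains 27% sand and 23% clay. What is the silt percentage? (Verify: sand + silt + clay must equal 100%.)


Step 1: sand + silt + clay = 100%
Step 2: silt = 100 - sand - clay
Step 3: silt = 100 - 27 - 23
Step 4: silt = 50%

50


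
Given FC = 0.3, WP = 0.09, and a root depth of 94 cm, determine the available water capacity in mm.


Step 1: Available water = (FC - WP) * depth * 10
Step 2: AW = (0.3 - 0.09) * 94 * 10
Step 3: AW = 0.21 * 94 * 10
Step 4: AW = 197.4 mm

197.4


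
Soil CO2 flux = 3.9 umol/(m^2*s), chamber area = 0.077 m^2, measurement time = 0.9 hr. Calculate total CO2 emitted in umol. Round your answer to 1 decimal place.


Step 1: Convert time to seconds: 0.9 hr * 3600 = 3240.0 s
Step 2: Total = flux * area * time_s
Step 3: Total = 3.9 * 0.077 * 3240.0
Step 4: Total = 973.0 umol

973.0


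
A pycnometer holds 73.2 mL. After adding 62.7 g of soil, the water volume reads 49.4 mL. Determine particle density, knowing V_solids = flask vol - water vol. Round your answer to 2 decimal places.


Step 1: Volume of solids = flask volume - water volume with soil
Step 2: V_solids = 73.2 - 49.4 = 23.8 mL
Step 3: Particle density = mass / V_solids = 62.7 / 23.8 = 2.63 g/cm^3

2.63


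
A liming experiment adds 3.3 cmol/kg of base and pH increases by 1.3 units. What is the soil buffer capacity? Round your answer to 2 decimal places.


Step 1: BC = change in base / change in pH
Step 2: BC = 3.3 / 1.3
Step 3: BC = 2.54 cmol/(kg*pH unit)

2.54


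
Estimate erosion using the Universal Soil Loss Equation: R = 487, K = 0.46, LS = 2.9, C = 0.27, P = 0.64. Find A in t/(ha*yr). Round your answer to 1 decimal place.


Step 1: A = R * K * LS * C * P
Step 2: R * K = 487 * 0.46 = 224.02
Step 3: (R*K) * LS = 224.02 * 2.9 = 649.658
Step 4: * C * P = 649.658 * 0.27 * 0.64 = 112.3
Step 5: A = 112.3 t/(ha*yr)

112.3


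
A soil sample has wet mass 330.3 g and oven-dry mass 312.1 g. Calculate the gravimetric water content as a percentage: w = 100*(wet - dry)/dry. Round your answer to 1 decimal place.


Step 1: Water mass = wet - dry = 330.3 - 312.1 = 18.2 g
Step 2: w = 100 * water mass / dry mass
Step 3: w = 100 * 18.2 / 312.1 = 5.8%

5.8


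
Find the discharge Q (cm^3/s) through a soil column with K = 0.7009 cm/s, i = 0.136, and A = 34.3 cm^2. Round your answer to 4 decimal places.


Step 1: Apply Darcy's law: Q = K * i * A
Step 2: Q = 0.7009 * 0.136 * 34.3
Step 3: Q = 3.2696 cm^3/s

3.2696


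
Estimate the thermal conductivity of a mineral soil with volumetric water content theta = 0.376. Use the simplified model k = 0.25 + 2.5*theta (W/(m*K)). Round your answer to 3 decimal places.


Step 1: k = 0.25 + 2.5 * theta
Step 2: k = 0.25 + 2.5 * 0.376
Step 3: k = 0.25 + 0.94
Step 4: k = 1.19 W/(m*K)

1.19


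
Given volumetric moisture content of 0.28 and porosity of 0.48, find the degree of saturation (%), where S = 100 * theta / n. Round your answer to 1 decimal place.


Step 1: S = 100 * theta_v / n
Step 2: S = 100 * 0.28 / 0.48
Step 3: S = 58.3%

58.3


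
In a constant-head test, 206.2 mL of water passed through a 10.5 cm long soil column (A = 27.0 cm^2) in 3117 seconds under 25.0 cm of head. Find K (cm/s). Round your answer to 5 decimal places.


Step 1: K = Q * L / (A * t * h)
Step 2: Numerator = 206.2 * 10.5 = 2165.1
Step 3: Denominator = 27.0 * 3117 * 25.0 = 2103975.0
Step 4: K = 2165.1 / 2103975.0 = 0.00103 cm/s

0.00103


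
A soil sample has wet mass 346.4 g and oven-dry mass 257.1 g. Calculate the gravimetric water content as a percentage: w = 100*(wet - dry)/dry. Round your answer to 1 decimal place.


Step 1: Water mass = wet - dry = 346.4 - 257.1 = 89.3 g
Step 2: w = 100 * water mass / dry mass
Step 3: w = 100 * 89.3 / 257.1 = 34.7%

34.7


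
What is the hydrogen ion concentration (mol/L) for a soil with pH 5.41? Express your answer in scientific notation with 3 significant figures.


Step 1: [H+] = 10^(-pH)
Step 2: [H+] = 10^(-5.41)
Step 3: [H+] = 3.89e-06 mol/L

3.89e-06


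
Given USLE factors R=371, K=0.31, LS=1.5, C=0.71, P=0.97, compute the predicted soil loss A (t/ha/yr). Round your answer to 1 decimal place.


Step 1: A = R * K * LS * C * P
Step 2: R * K = 371 * 0.31 = 115.01
Step 3: (R*K) * LS = 115.01 * 1.5 = 172.515
Step 4: * C * P = 172.515 * 0.71 * 0.97 = 118.8
Step 5: A = 118.8 t/(ha*yr)

118.8


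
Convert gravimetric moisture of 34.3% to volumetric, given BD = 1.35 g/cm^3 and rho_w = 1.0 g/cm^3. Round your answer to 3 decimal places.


Step 1: theta = (w / 100) * BD / rho_w
Step 2: theta = (34.3 / 100) * 1.35 / 1.0
Step 3: theta = 0.343 * 1.35
Step 4: theta = 0.463

0.463


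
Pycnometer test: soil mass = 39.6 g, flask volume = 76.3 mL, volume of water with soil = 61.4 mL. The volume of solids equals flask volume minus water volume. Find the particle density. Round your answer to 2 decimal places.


Step 1: Volume of solids = flask volume - water volume with soil
Step 2: V_solids = 76.3 - 61.4 = 14.9 mL
Step 3: Particle density = mass / V_solids = 39.6 / 14.9 = 2.66 g/cm^3

2.66


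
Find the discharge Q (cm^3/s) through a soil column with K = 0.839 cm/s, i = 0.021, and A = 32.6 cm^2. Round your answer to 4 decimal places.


Step 1: Apply Darcy's law: Q = K * i * A
Step 2: Q = 0.839 * 0.021 * 32.6
Step 3: Q = 0.5744 cm^3/s

0.5744


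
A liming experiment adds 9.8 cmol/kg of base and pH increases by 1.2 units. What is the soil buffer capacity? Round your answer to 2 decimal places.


Step 1: BC = change in base / change in pH
Step 2: BC = 9.8 / 1.2
Step 3: BC = 8.17 cmol/(kg*pH unit)

8.17


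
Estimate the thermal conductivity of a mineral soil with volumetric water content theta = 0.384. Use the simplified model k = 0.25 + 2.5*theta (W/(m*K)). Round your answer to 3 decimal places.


Step 1: k = 0.25 + 2.5 * theta
Step 2: k = 0.25 + 2.5 * 0.384
Step 3: k = 0.25 + 0.96
Step 4: k = 1.21 W/(m*K)

1.21


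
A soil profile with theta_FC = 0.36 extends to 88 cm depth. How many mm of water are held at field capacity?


Step 1: Water (mm) = theta_FC * depth (cm) * 10
Step 2: Water = 0.36 * 88 * 10
Step 3: Water = 316.8 mm

316.8


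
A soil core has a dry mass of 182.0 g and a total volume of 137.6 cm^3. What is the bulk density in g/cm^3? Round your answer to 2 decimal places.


Step 1: Identify the formula: BD = dry mass / volume
Step 2: Substitute values: BD = 182.0 / 137.6
Step 3: BD = 1.32 g/cm^3

1.32


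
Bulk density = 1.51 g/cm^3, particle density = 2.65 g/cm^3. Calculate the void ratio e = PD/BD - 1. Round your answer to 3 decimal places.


Step 1: e = PD / BD - 1
Step 2: e = 2.65 / 1.51 - 1
Step 3: e = 1.75497 - 1
Step 4: e = 0.755

0.755


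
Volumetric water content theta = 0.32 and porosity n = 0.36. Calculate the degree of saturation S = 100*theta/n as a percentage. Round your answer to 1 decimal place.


Step 1: S = 100 * theta_v / n
Step 2: S = 100 * 0.32 / 0.36
Step 3: S = 88.9%

88.9


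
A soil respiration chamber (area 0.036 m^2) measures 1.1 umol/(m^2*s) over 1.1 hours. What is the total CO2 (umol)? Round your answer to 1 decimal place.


Step 1: Convert time to seconds: 1.1 hr * 3600 = 3960.0 s
Step 2: Total = flux * area * time_s
Step 3: Total = 1.1 * 0.036 * 3960.0
Step 4: Total = 156.8 umol

156.8


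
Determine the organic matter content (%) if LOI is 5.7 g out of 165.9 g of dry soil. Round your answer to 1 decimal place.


Step 1: OM% = 100 * LOI / sample mass
Step 2: OM = 100 * 5.7 / 165.9
Step 3: OM = 3.4%

3.4


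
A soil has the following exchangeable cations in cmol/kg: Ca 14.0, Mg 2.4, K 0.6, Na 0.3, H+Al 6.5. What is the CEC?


Step 1: CEC = Ca + Mg + K + Na + (H+Al)
Step 2: CEC = 14.0 + 2.4 + 0.6 + 0.3 + 6.5
Step 3: CEC = 23.8 cmol/kg

23.8


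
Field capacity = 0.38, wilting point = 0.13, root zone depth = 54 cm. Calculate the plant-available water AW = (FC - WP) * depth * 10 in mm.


Step 1: Available water = (FC - WP) * depth * 10
Step 2: AW = (0.38 - 0.13) * 54 * 10
Step 3: AW = 0.25 * 54 * 10
Step 4: AW = 135.0 mm

135.0


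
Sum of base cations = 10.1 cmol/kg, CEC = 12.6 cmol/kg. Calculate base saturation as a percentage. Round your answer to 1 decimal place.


Step 1: BS = 100 * (sum of bases) / CEC
Step 2: BS = 100 * 10.1 / 12.6
Step 3: BS = 80.2%

80.2


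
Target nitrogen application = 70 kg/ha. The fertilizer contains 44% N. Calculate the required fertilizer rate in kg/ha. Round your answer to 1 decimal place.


Step 1: Fertilizer rate = target N / (N content / 100)
Step 2: Rate = 70 / (44 / 100)
Step 3: Rate = 70 / 0.44
Step 4: Rate = 159.1 kg/ha

159.1


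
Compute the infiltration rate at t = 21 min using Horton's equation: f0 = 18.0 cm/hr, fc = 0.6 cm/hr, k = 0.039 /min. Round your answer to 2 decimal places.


Step 1: f = fc + (f0 - fc) * exp(-k * t)
Step 2: exp(-0.039 * 21) = 0.440872
Step 3: f = 0.6 + (18.0 - 0.6) * 0.440872
Step 4: f = 0.6 + 17.4 * 0.440872
Step 5: f = 8.27 cm/hr

8.27


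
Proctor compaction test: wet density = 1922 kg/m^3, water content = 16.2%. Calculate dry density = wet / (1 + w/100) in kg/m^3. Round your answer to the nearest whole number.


Step 1: Dry density = wet density / (1 + w/100)
Step 2: Dry density = 1922 / (1 + 16.2/100)
Step 3: Dry density = 1922 / 1.162
Step 4: Dry density = 1654 kg/m^3

1654


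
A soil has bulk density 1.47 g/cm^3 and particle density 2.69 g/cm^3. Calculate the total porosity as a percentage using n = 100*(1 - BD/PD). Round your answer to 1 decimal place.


Step 1: Formula: n = 100 * (1 - BD / PD)
Step 2: n = 100 * (1 - 1.47 / 2.69)
Step 3: n = 100 * (1 - 0.54647)
Step 4: n = 45.4%

45.4


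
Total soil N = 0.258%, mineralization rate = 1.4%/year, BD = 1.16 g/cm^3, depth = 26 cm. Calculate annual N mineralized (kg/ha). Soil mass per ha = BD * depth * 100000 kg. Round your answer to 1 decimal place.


Step 1: Soil mass per ha = BD * depth * 100000 = 1.16 * 26 * 100000 = 3016000 kg
Step 2: Total N pool = soil mass * N%/100 = 3016000 * 0.258/100 = 7781.28 kg/ha
Step 3: N mineralized = N pool * rate%/100 = 7781.28 * 1.4/100 = 108.9 kg/ha/yr

108.9


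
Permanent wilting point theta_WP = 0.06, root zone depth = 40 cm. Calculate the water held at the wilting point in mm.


Step 1: Water (mm) = theta_WP * depth * 10
Step 2: Water = 0.06 * 40 * 10
Step 3: Water = 24.0 mm

24.0


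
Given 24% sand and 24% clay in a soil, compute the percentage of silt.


Step 1: sand + silt + clay = 100%
Step 2: silt = 100 - sand - clay
Step 3: silt = 100 - 24 - 24
Step 4: silt = 52%

52


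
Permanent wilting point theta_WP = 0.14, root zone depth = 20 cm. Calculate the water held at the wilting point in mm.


Step 1: Water (mm) = theta_WP * depth * 10
Step 2: Water = 0.14 * 20 * 10
Step 3: Water = 28.0 mm

28.0


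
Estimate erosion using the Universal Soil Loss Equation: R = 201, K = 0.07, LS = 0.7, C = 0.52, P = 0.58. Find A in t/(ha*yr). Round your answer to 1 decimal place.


Step 1: A = R * K * LS * C * P
Step 2: R * K = 201 * 0.07 = 14.07
Step 3: (R*K) * LS = 14.07 * 0.7 = 9.849
Step 4: * C * P = 9.849 * 0.52 * 0.58 = 3.0
Step 5: A = 3.0 t/(ha*yr)

3.0


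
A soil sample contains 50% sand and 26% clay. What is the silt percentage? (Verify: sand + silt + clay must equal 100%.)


Step 1: sand + silt + clay = 100%
Step 2: silt = 100 - sand - clay
Step 3: silt = 100 - 50 - 26
Step 4: silt = 24%

24


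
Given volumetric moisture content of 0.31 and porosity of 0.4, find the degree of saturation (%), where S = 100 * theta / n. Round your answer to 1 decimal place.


Step 1: S = 100 * theta_v / n
Step 2: S = 100 * 0.31 / 0.4
Step 3: S = 77.5%

77.5


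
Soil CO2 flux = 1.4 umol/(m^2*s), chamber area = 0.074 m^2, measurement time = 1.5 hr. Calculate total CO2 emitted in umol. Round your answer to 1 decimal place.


Step 1: Convert time to seconds: 1.5 hr * 3600 = 5400.0 s
Step 2: Total = flux * area * time_s
Step 3: Total = 1.4 * 0.074 * 5400.0
Step 4: Total = 559.4 umol

559.4


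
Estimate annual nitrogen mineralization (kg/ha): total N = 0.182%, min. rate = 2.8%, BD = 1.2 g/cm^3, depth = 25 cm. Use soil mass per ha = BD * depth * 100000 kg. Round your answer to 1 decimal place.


Step 1: Soil mass per ha = BD * depth * 100000 = 1.2 * 25 * 100000 = 3000000 kg
Step 2: Total N pool = soil mass * N%/100 = 3000000 * 0.182/100 = 5460.0 kg/ha
Step 3: N mineralized = N pool * rate%/100 = 5460.0 * 2.8/100 = 152.9 kg/ha/yr

152.9


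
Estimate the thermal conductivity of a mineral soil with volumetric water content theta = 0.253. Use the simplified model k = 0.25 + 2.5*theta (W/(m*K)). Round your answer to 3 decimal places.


Step 1: k = 0.25 + 2.5 * theta
Step 2: k = 0.25 + 2.5 * 0.253
Step 3: k = 0.25 + 0.633
Step 4: k = 0.883 W/(m*K)

0.883


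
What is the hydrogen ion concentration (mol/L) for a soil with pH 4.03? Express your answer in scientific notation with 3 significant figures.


Step 1: [H+] = 10^(-pH)
Step 2: [H+] = 10^(-4.03)
Step 3: [H+] = 9.33e-05 mol/L

9.33e-05


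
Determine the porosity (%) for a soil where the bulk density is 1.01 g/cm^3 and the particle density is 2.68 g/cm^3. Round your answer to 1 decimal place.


Step 1: Formula: n = 100 * (1 - BD / PD)
Step 2: n = 100 * (1 - 1.01 / 2.68)
Step 3: n = 100 * (1 - 0.37687)
Step 4: n = 62.3%

62.3


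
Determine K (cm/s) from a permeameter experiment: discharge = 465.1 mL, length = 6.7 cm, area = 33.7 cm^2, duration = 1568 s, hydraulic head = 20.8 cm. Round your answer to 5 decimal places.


Step 1: K = Q * L / (A * t * h)
Step 2: Numerator = 465.1 * 6.7 = 3116.17
Step 3: Denominator = 33.7 * 1568 * 20.8 = 1099105.28
Step 4: K = 3116.17 / 1099105.28 = 0.00284 cm/s

0.00284


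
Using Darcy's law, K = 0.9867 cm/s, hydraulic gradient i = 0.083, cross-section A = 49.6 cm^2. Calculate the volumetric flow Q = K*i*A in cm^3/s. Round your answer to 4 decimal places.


Step 1: Apply Darcy's law: Q = K * i * A
Step 2: Q = 0.9867 * 0.083 * 49.6
Step 3: Q = 4.062 cm^3/s

4.062


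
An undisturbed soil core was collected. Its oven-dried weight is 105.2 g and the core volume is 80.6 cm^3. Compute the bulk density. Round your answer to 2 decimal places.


Step 1: Identify the formula: BD = dry mass / volume
Step 2: Substitute values: BD = 105.2 / 80.6
Step 3: BD = 1.31 g/cm^3

1.31


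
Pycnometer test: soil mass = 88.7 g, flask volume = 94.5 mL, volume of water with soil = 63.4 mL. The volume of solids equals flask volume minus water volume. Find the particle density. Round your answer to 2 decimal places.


Step 1: Volume of solids = flask volume - water volume with soil
Step 2: V_solids = 94.5 - 63.4 = 31.1 mL
Step 3: Particle density = mass / V_solids = 88.7 / 31.1 = 2.85 g/cm^3

2.85


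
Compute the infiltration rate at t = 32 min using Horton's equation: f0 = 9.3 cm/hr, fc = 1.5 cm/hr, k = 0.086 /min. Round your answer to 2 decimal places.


Step 1: f = fc + (f0 - fc) * exp(-k * t)
Step 2: exp(-0.086 * 32) = 0.0638
Step 3: f = 1.5 + (9.3 - 1.5) * 0.0638
Step 4: f = 1.5 + 7.8 * 0.0638
Step 5: f = 2.0 cm/hr

2.0


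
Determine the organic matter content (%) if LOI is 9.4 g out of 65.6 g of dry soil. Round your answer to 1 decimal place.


Step 1: OM% = 100 * LOI / sample mass
Step 2: OM = 100 * 9.4 / 65.6
Step 3: OM = 14.3%

14.3


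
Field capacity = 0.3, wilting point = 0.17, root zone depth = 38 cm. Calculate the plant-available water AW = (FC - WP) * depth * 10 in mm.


Step 1: Available water = (FC - WP) * depth * 10
Step 2: AW = (0.3 - 0.17) * 38 * 10
Step 3: AW = 0.13 * 38 * 10
Step 4: AW = 49.4 mm

49.4


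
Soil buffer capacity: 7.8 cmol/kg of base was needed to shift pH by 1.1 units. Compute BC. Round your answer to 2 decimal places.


Step 1: BC = change in base / change in pH
Step 2: BC = 7.8 / 1.1
Step 3: BC = 7.09 cmol/(kg*pH unit)

7.09


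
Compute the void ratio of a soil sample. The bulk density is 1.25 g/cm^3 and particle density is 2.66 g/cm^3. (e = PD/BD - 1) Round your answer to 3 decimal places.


Step 1: e = PD / BD - 1
Step 2: e = 2.66 / 1.25 - 1
Step 3: e = 2.128 - 1
Step 4: e = 1.128

1.128


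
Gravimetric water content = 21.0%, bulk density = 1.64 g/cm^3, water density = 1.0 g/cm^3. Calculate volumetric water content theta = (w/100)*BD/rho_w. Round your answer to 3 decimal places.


Step 1: theta = (w / 100) * BD / rho_w
Step 2: theta = (21.0 / 100) * 1.64 / 1.0
Step 3: theta = 0.21 * 1.64
Step 4: theta = 0.344

0.344


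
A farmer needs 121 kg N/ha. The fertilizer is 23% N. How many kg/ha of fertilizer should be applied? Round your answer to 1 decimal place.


Step 1: Fertilizer rate = target N / (N content / 100)
Step 2: Rate = 121 / (23 / 100)
Step 3: Rate = 121 / 0.23
Step 4: Rate = 526.1 kg/ha

526.1


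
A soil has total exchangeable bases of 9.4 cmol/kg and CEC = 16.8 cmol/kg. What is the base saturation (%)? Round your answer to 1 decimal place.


Step 1: BS = 100 * (sum of bases) / CEC
Step 2: BS = 100 * 9.4 / 16.8
Step 3: BS = 56.0%

56.0


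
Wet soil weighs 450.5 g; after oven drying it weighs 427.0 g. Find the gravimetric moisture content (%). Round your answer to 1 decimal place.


Step 1: Water mass = wet - dry = 450.5 - 427.0 = 23.5 g
Step 2: w = 100 * water mass / dry mass
Step 3: w = 100 * 23.5 / 427.0 = 5.5%

5.5


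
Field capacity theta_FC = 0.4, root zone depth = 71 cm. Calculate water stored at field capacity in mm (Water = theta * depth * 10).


Step 1: Water (mm) = theta_FC * depth (cm) * 10
Step 2: Water = 0.4 * 71 * 10
Step 3: Water = 284.0 mm

284.0


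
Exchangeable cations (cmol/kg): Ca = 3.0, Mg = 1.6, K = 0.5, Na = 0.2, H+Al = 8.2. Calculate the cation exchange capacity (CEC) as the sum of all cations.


Step 1: CEC = Ca + Mg + K + Na + (H+Al)
Step 2: CEC = 3.0 + 1.6 + 0.5 + 0.2 + 8.2
Step 3: CEC = 13.5 cmol/kg

13.5


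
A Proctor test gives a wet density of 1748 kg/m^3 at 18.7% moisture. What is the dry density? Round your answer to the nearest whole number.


Step 1: Dry density = wet density / (1 + w/100)
Step 2: Dry density = 1748 / (1 + 18.7/100)
Step 3: Dry density = 1748 / 1.187
Step 4: Dry density = 1473 kg/m^3

1473


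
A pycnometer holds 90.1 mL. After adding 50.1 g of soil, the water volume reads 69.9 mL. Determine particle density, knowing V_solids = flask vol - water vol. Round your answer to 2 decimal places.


Step 1: Volume of solids = flask volume - water volume with soil
Step 2: V_solids = 90.1 - 69.9 = 20.2 mL
Step 3: Particle density = mass / V_solids = 50.1 / 20.2 = 2.48 g/cm^3

2.48


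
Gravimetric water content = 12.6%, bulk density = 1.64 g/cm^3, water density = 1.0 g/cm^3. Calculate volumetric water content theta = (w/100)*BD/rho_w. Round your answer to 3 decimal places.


Step 1: theta = (w / 100) * BD / rho_w
Step 2: theta = (12.6 / 100) * 1.64 / 1.0
Step 3: theta = 0.126 * 1.64
Step 4: theta = 0.207

0.207


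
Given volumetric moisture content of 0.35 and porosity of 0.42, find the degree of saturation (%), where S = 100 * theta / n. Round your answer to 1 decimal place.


Step 1: S = 100 * theta_v / n
Step 2: S = 100 * 0.35 / 0.42
Step 3: S = 83.3%

83.3


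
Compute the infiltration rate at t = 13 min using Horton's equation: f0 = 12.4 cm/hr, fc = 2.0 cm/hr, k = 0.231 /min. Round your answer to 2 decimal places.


Step 1: f = fc + (f0 - fc) * exp(-k * t)
Step 2: exp(-0.231 * 13) = 0.049638
Step 3: f = 2.0 + (12.4 - 2.0) * 0.049638
Step 4: f = 2.0 + 10.4 * 0.049638
Step 5: f = 2.52 cm/hr

2.52


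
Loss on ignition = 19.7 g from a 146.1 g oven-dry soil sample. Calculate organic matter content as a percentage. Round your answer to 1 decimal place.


Step 1: OM% = 100 * LOI / sample mass
Step 2: OM = 100 * 19.7 / 146.1
Step 3: OM = 13.5%

13.5


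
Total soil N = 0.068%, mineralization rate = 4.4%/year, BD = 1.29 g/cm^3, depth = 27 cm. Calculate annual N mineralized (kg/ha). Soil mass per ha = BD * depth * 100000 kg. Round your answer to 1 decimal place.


Step 1: Soil mass per ha = BD * depth * 100000 = 1.29 * 27 * 100000 = 3483000 kg
Step 2: Total N pool = soil mass * N%/100 = 3483000 * 0.068/100 = 2368.44 kg/ha
Step 3: N mineralized = N pool * rate%/100 = 2368.44 * 4.4/100 = 104.2 kg/ha/yr

104.2


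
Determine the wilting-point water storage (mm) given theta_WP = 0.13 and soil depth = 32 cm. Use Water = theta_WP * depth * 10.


Step 1: Water (mm) = theta_WP * depth * 10
Step 2: Water = 0.13 * 32 * 10
Step 3: Water = 41.6 mm

41.6


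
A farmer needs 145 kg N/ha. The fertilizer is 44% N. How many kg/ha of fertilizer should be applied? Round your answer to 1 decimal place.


Step 1: Fertilizer rate = target N / (N content / 100)
Step 2: Rate = 145 / (44 / 100)
Step 3: Rate = 145 / 0.44
Step 4: Rate = 329.5 kg/ha

329.5


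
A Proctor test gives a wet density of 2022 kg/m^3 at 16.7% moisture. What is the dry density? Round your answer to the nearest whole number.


Step 1: Dry density = wet density / (1 + w/100)
Step 2: Dry density = 2022 / (1 + 16.7/100)
Step 3: Dry density = 2022 / 1.167
Step 4: Dry density = 1733 kg/m^3

1733


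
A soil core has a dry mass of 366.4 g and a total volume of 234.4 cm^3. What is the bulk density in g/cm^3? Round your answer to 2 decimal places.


Step 1: Identify the formula: BD = dry mass / volume
Step 2: Substitute values: BD = 366.4 / 234.4
Step 3: BD = 1.56 g/cm^3

1.56


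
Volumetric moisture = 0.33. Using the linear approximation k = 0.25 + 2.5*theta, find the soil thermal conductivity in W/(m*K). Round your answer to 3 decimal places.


Step 1: k = 0.25 + 2.5 * theta
Step 2: k = 0.25 + 2.5 * 0.33
Step 3: k = 0.25 + 0.825
Step 4: k = 1.075 W/(m*K)

1.075


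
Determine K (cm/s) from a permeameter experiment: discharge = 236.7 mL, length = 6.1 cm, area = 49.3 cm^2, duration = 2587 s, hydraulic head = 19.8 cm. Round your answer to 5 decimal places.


Step 1: K = Q * L / (A * t * h)
Step 2: Numerator = 236.7 * 6.1 = 1443.87
Step 3: Denominator = 49.3 * 2587 * 19.8 = 2525274.18
Step 4: K = 1443.87 / 2525274.18 = 0.00057 cm/s

0.00057


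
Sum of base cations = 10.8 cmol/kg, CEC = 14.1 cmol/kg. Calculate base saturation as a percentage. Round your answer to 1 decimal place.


Step 1: BS = 100 * (sum of bases) / CEC
Step 2: BS = 100 * 10.8 / 14.1
Step 3: BS = 76.6%

76.6


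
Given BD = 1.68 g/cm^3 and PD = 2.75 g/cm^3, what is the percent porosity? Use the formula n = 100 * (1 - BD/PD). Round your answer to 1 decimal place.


Step 1: Formula: n = 100 * (1 - BD / PD)
Step 2: n = 100 * (1 - 1.68 / 2.75)
Step 3: n = 100 * (1 - 0.61091)
Step 4: n = 38.9%

38.9


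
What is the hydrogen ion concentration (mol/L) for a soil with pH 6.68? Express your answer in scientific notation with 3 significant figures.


Step 1: [H+] = 10^(-pH)
Step 2: [H+] = 10^(-6.68)
Step 3: [H+] = 2.09e-07 mol/L

2.09e-07


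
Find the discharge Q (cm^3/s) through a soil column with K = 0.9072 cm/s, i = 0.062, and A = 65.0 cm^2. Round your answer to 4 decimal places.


Step 1: Apply Darcy's law: Q = K * i * A
Step 2: Q = 0.9072 * 0.062 * 65.0
Step 3: Q = 3.656 cm^3/s

3.656


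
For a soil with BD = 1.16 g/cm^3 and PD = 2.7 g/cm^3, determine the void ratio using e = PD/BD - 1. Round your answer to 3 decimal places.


Step 1: e = PD / BD - 1
Step 2: e = 2.7 / 1.16 - 1
Step 3: e = 2.32759 - 1
Step 4: e = 1.328

1.328


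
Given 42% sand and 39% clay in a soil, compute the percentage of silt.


Step 1: sand + silt + clay = 100%
Step 2: silt = 100 - sand - clay
Step 3: silt = 100 - 42 - 39
Step 4: silt = 19%

19


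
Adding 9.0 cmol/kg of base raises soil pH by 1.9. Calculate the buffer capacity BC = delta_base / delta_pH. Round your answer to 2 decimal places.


Step 1: BC = change in base / change in pH
Step 2: BC = 9.0 / 1.9
Step 3: BC = 4.74 cmol/(kg*pH unit)

4.74


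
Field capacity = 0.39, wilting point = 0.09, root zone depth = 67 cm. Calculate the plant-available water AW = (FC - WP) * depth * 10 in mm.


Step 1: Available water = (FC - WP) * depth * 10
Step 2: AW = (0.39 - 0.09) * 67 * 10
Step 3: AW = 0.3 * 67 * 10
Step 4: AW = 201.0 mm

201.0


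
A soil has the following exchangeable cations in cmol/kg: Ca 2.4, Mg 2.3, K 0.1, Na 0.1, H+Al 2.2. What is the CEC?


Step 1: CEC = Ca + Mg + K + Na + (H+Al)
Step 2: CEC = 2.4 + 2.3 + 0.1 + 0.1 + 2.2
Step 3: CEC = 7.1 cmol/kg

7.1


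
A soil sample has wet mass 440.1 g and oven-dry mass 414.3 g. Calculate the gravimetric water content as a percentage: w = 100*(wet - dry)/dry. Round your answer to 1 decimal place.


Step 1: Water mass = wet - dry = 440.1 - 414.3 = 25.8 g
Step 2: w = 100 * water mass / dry mass
Step 3: w = 100 * 25.8 / 414.3 = 6.2%

6.2


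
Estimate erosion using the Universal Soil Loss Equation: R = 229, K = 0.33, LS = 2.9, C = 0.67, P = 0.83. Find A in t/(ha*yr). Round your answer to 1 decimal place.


Step 1: A = R * K * LS * C * P
Step 2: R * K = 229 * 0.33 = 75.57
Step 3: (R*K) * LS = 75.57 * 2.9 = 219.153
Step 4: * C * P = 219.153 * 0.67 * 0.83 = 121.9
Step 5: A = 121.9 t/(ha*yr)

121.9


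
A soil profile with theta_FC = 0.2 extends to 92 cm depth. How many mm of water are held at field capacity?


Step 1: Water (mm) = theta_FC * depth (cm) * 10
Step 2: Water = 0.2 * 92 * 10
Step 3: Water = 184.0 mm

184.0


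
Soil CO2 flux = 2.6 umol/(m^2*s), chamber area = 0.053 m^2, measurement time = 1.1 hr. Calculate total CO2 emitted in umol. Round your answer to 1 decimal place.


Step 1: Convert time to seconds: 1.1 hr * 3600 = 3960.0 s
Step 2: Total = flux * area * time_s
Step 3: Total = 2.6 * 0.053 * 3960.0
Step 4: Total = 545.7 umol

545.7


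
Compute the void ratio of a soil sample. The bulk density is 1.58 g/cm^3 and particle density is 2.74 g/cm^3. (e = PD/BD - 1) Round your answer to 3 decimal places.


Step 1: e = PD / BD - 1
Step 2: e = 2.74 / 1.58 - 1
Step 3: e = 1.73418 - 1
Step 4: e = 0.734

0.734


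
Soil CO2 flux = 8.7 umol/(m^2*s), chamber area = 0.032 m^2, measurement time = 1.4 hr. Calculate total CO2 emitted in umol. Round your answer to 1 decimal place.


Step 1: Convert time to seconds: 1.4 hr * 3600 = 5040.0 s
Step 2: Total = flux * area * time_s
Step 3: Total = 8.7 * 0.032 * 5040.0
Step 4: Total = 1403.1 umol

1403.1


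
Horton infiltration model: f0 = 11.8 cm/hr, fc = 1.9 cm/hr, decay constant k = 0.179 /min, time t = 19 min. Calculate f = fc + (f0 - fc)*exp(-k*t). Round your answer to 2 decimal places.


Step 1: f = fc + (f0 - fc) * exp(-k * t)
Step 2: exp(-0.179 * 19) = 0.03334
Step 3: f = 1.9 + (11.8 - 1.9) * 0.03334
Step 4: f = 1.9 + 9.9 * 0.03334
Step 5: f = 2.23 cm/hr

2.23


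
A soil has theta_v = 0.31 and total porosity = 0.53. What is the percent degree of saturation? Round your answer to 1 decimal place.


Step 1: S = 100 * theta_v / n
Step 2: S = 100 * 0.31 / 0.53
Step 3: S = 58.5%

58.5


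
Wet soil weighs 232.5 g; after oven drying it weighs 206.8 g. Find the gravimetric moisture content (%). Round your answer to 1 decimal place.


Step 1: Water mass = wet - dry = 232.5 - 206.8 = 25.7 g
Step 2: w = 100 * water mass / dry mass
Step 3: w = 100 * 25.7 / 206.8 = 12.4%

12.4


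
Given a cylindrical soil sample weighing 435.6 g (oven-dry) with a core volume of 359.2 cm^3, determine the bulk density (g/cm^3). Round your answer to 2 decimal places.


Step 1: Identify the formula: BD = dry mass / volume
Step 2: Substitute values: BD = 435.6 / 359.2
Step 3: BD = 1.21 g/cm^3

1.21


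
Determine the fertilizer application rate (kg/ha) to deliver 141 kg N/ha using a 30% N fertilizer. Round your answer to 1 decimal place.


Step 1: Fertilizer rate = target N / (N content / 100)
Step 2: Rate = 141 / (30 / 100)
Step 3: Rate = 141 / 0.3
Step 4: Rate = 470.0 kg/ha

470.0


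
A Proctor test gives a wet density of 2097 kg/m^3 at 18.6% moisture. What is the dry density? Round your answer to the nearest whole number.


Step 1: Dry density = wet density / (1 + w/100)
Step 2: Dry density = 2097 / (1 + 18.6/100)
Step 3: Dry density = 2097 / 1.186
Step 4: Dry density = 1768 kg/m^3

1768


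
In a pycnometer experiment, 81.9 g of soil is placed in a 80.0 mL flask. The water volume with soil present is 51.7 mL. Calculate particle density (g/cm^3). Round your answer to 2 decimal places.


Step 1: Volume of solids = flask volume - water volume with soil
Step 2: V_solids = 80.0 - 51.7 = 28.3 mL
Step 3: Particle density = mass / V_solids = 81.9 / 28.3 = 2.89 g/cm^3

2.89


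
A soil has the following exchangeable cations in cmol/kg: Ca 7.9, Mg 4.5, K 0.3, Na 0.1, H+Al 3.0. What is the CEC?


Step 1: CEC = Ca + Mg + K + Na + (H+Al)
Step 2: CEC = 7.9 + 4.5 + 0.3 + 0.1 + 3.0
Step 3: CEC = 15.8 cmol/kg

15.8


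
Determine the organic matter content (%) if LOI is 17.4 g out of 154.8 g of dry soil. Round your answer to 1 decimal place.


Step 1: OM% = 100 * LOI / sample mass
Step 2: OM = 100 * 17.4 / 154.8
Step 3: OM = 11.2%

11.2


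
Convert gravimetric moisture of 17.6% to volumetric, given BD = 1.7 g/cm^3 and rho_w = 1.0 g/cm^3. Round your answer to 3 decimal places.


Step 1: theta = (w / 100) * BD / rho_w
Step 2: theta = (17.6 / 100) * 1.7 / 1.0
Step 3: theta = 0.176 * 1.7
Step 4: theta = 0.299

0.299
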